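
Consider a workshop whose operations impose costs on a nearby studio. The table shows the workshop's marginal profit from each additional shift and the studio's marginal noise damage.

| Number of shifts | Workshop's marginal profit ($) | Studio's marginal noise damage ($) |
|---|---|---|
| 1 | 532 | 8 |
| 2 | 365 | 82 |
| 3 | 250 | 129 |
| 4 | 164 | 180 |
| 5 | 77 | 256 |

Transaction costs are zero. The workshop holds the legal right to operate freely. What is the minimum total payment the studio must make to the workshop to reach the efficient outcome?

Left alone the workshop would choose level 5 (marginal profit stays positive).
Efficient level: k* = 3 (marginal profit ≥ marginal noise damage through 3).
The studio must at least cover the workshop's forgone profit from cutting 5→3: 164 + 77 = 241.

$241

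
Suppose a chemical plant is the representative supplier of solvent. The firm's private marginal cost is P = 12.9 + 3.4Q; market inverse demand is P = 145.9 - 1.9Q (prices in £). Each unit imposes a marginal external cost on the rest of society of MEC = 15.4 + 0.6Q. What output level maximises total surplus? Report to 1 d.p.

Social marginal cost = private MC + MEC = 28.3 + 4.0Q.
Set SMC = demand: 28.3 + 4.0Q = 145.9 - 1.9Q → Q* = 19.9322.

Q* = 19.9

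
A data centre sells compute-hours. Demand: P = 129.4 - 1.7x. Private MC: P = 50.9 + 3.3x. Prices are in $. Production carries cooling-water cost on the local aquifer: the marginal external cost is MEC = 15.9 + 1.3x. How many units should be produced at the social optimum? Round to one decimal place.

x* = 9.9

Social marginal cost = private MC + MEC = 66.8 + 4.6x.
Set SMC = demand: 66.8 + 4.6x = 129.4 - 1.7x → x* = 9.9365.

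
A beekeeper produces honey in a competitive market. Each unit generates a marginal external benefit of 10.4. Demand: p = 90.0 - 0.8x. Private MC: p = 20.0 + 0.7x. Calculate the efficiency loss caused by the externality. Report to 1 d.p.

DWL = 36.1

Market equilibrium (private): 20.0 + 0.7x = 90.0 - 0.8x → x_m = 46.6667.
Social marginal cost = private MC − MEB = 9.6 + 0.7x.
Set SMC = demand: 9.6 + 0.7x = 90.0 - 0.8x → x* = 53.6000.
Height of the DWL triangle at x_m is demand(x_m) − SMC(x_m) = MEB(x_m) = 10.4000.
DWL = ½ × 6.9333 × 10.4000 = 36.0532.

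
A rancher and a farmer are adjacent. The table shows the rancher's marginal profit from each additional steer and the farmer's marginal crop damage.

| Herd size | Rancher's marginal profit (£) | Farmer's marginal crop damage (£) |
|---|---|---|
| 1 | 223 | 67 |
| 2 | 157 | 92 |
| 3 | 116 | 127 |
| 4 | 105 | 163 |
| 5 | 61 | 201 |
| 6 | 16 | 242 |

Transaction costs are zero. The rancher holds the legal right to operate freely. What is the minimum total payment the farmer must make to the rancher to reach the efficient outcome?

£298

Left alone the rancher would choose level 6 (marginal profit stays positive).
Efficient level: k* = 2 (marginal profit ≥ marginal crop damage through 2).
The farmer must at least cover the rancher's forgone profit from cutting 6→2: 116 + 105 + 61 + 16 = 298.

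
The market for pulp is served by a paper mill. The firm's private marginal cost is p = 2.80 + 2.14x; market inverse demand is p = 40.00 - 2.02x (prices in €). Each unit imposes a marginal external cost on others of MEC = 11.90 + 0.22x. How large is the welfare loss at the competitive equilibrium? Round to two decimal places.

DWL = €21.95

Market equilibrium (private): 2.80 + 2.14x = 40.00 - 2.02x → x_m = 8.9423.
Social marginal cost = private MC + MEC = 14.70 + 2.36x.
Set SMC = demand: 14.70 + 2.36x = 40.00 - 2.02x → x* = 5.7763.
Between x* and x_m the wedge SMC − demand runs linearly from 0 to MEC(x_m), so the loss is a triangle.
DWL = ½ × 3.1660 × 13.8673 = 21.9519.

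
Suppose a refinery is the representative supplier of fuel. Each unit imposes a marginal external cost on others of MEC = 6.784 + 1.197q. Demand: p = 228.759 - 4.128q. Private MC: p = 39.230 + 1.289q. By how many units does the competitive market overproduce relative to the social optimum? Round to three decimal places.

7.358 units

Market equilibrium (private): 39.230 + 1.289q = 228.759 - 4.128q → q_m = 34.9878.
Social marginal cost = private MC + MEC = 46.014 + 2.486q.
Set SMC = demand: 46.014 + 2.486q = 228.759 - 4.128q → q* = 27.6300.
Gap = |34.9878 − 27.6300| = 7.3578.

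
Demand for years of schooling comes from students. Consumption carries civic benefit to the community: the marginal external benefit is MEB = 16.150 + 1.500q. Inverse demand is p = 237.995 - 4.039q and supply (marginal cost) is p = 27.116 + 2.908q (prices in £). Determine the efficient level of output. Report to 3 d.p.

q* = 41.680

Social marginal benefit = demand + MEB = 254.145 - 2.539q.
Set SMB = MC: 254.145 - 2.539q = 27.116 + 2.908q → q* = 41.6796.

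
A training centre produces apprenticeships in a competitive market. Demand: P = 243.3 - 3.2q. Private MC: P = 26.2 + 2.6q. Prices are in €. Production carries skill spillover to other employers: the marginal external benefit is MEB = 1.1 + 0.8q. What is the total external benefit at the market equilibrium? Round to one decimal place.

Market equilibrium (private): 26.2 + 2.6q = 243.3 - 3.2q → q_m = 37.4310.
Total external benefit = ∫₀^{q_m} (1.1 + 0.8q) dq = 1.1×37.4310 + ½×0.8×37.4310² = 601.6060.

€601.6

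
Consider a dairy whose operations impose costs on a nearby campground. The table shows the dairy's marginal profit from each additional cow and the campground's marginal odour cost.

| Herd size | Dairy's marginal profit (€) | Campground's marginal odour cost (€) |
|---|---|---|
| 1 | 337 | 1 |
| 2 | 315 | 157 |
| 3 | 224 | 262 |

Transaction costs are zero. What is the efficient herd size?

Bargaining reaches the level where marginal profit last exceeds marginal odour cost.
That holds through level 2 (315 ≥ 157) but not at 3 (224 < 262).

2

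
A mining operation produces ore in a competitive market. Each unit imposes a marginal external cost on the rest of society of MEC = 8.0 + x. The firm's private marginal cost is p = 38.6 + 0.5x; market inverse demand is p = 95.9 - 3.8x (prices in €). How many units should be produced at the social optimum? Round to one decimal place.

Social marginal cost = private MC + MEC = 46.6 + 1.5x.
Set SMC = demand: 46.6 + 1.5x = 95.9 - 3.8x → x* = 9.3019.

x* = 9.3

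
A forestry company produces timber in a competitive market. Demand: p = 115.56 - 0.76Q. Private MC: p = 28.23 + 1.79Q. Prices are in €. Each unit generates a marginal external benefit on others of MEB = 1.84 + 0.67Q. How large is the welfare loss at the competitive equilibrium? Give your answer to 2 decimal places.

DWL = €163.38

Market equilibrium (private): 28.23 + 1.79Q = 115.56 - 0.76Q → Q_m = 34.2471.
Social marginal cost = private MC − MEB = 26.39 + 1.12Q.
Set SMC = demand: 26.39 + 1.12Q = 115.56 - 0.76Q → Q* = 47.4309.
Height of the DWL triangle at Q_m is demand(Q_m) − SMC(Q_m) = MEB(Q_m) = 24.7855.
DWL = ½ × 13.1838 × 24.7855 = 163.3835.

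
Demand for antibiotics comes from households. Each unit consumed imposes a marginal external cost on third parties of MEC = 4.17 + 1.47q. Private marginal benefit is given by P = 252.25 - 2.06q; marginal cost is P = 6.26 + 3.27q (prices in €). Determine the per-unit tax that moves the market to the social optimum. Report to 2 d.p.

Social marginal benefit = demand − MEC = 248.08 - 3.53q.
Set SMB = MC: 248.08 - 3.53q = 6.26 + 3.27q → q* = 35.5618.
The Pigouvian tax equals MEC at q*: 4.17 + 1.47×35.5618 = 56.4458.

tax = €56.45 per unit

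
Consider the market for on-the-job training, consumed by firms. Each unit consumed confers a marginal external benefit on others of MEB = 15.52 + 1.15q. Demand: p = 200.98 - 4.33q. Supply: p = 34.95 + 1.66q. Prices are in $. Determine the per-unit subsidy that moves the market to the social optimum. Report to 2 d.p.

Social marginal benefit = demand + MEB = 216.50 - 3.18q.
Set SMB = MC: 216.50 - 3.18q = 34.95 + 1.66q → q* = 37.5103.
The Pigouvian subsidy equals MEB at q*: 15.52 + 1.15×37.5103 = 58.6568.

subsidy = $58.66 per unit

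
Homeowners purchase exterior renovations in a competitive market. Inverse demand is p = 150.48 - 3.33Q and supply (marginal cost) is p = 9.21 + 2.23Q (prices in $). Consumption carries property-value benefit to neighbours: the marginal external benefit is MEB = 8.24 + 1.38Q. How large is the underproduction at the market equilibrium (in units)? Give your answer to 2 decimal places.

10.36 units

Market equilibrium (private): 9.21 + 2.23Q = 150.48 - 3.33Q → Q_m = 25.4083.
Social marginal benefit = demand + MEB = 158.72 - 1.95Q.
Set SMB = MC: 158.72 - 1.95Q = 9.21 + 2.23Q → Q* = 35.7679.
Gap = |25.4083 − 35.7679| = 10.3596.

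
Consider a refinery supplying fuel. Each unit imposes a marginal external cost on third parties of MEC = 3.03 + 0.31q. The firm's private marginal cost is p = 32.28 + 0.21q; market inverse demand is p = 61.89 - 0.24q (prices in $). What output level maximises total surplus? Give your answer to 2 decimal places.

Social marginal cost = private MC + MEC = 35.31 + 0.52q.
Set SMC = demand: 35.31 + 0.52q = 61.89 - 0.24q → q* = 34.9737.

q* = 34.97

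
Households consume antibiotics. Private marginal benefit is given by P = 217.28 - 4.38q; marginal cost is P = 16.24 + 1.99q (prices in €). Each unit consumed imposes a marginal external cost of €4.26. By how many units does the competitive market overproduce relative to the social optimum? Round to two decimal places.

0.67 units

Market equilibrium (private): 16.24 + 1.99q = 217.28 - 4.38q → q_m = 31.5604.
Social marginal benefit = demand − MEC = 213.02 - 4.38q.
Set SMB = MC: 213.02 - 4.38q = 16.24 + 1.99q → q* = 30.8917.
Gap = |31.5604 − 30.8917| = 0.6687.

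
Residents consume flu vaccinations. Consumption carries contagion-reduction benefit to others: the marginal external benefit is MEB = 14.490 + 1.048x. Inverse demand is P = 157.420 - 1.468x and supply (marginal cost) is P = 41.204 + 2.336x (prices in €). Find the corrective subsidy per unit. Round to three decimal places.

subsidy = €64.192 per unit

Social marginal benefit = demand + MEB = 171.910 - 0.420x.
Set SMB = MC: 171.910 - 0.420x = 41.204 + 2.336x → x* = 47.4260.
The Pigouvian subsidy equals MEB at x*: 14.490 + 1.048×47.4260 = 64.1924.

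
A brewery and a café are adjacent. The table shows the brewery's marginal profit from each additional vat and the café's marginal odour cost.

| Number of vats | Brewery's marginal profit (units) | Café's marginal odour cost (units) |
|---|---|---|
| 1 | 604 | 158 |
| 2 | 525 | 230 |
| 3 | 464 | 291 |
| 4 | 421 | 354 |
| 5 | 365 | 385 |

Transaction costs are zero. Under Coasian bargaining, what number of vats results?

Bargaining reaches the level where marginal profit last exceeds marginal odour cost.
That holds through level 4 (421 ≥ 354) but not at 5 (365 < 385).

4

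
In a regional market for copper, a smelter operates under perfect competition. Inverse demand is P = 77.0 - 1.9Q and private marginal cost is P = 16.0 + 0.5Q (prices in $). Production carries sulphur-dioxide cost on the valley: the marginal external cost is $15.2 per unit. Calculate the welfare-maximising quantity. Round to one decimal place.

Social marginal cost = private MC + MEC = 31.2 + 0.5Q.
Set SMC = demand: 31.2 + 0.5Q = 77.0 - 1.9Q → Q* = 19.0833.

Q* = 19.1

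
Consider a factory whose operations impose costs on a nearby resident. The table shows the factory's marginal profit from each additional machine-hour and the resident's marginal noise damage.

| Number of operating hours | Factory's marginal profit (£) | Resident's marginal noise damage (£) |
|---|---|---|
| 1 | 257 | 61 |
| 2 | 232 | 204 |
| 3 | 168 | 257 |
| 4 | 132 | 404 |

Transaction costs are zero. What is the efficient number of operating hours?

2

Bargaining reaches the level where marginal profit last exceeds marginal noise damage.
That holds through level 2 (232 ≥ 204) but not at 3 (168 < 257).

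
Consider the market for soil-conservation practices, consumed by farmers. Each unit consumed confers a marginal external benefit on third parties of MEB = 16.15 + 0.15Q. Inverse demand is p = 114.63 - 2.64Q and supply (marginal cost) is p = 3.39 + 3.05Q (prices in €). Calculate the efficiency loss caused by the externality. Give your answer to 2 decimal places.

DWL = €32.86

Market equilibrium (private): 3.39 + 3.05Q = 114.63 - 2.64Q → Q_m = 19.5501.
Social marginal benefit = demand + MEB = 130.78 - 2.49Q.
Set SMB = MC: 130.78 - 2.49Q = 3.39 + 3.05Q → Q* = 22.9946.
The welfare-loss triangle has base |Q_m − Q*| and height MEB(Q_m) (the vertical gap between SMB and MC is zero at Q* and MEB at Q_m).
DWL = ½ × 3.4445 × 19.0825 = 32.8648.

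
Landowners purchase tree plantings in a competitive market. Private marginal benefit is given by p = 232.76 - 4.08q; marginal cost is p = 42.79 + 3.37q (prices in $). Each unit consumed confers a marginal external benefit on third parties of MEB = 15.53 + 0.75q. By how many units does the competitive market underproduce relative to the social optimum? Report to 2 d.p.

5.17 units

Market equilibrium (private): 42.79 + 3.37q = 232.76 - 4.08q → q_m = 25.4993.
Social marginal benefit = demand + MEB = 248.29 - 3.33q.
Set SMB = MC: 248.29 - 3.33q = 42.79 + 3.37q → q* = 30.6716.
Gap = |25.4993 − 30.6716| = 5.1723.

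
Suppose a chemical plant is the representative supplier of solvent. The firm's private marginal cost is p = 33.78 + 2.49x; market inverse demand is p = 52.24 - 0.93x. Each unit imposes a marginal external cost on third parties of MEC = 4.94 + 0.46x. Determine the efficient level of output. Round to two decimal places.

x* = 3.48

Social marginal cost = private MC + MEC = 38.72 + 2.95x.
Set SMC = demand: 38.72 + 2.95x = 52.24 - 0.93x → x* = 3.4845.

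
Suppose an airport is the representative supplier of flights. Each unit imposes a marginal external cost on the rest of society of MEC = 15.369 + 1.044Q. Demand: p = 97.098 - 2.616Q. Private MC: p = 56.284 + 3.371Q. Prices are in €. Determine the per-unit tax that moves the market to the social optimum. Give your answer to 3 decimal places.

tax = €19.147 per unit

Social marginal cost = private MC + MEC = 71.653 + 4.415Q.
Set SMC = demand: 71.653 + 4.415Q = 97.098 - 2.616Q → Q* = 3.6190.
The Pigouvian tax equals MEC at Q*: 15.369 + 1.044×3.6190 = 19.1472.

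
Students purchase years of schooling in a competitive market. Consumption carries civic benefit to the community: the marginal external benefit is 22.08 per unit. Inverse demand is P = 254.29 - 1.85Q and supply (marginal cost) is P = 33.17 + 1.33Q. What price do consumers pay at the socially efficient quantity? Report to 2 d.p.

Social marginal benefit = demand + MEB = 276.37 - 1.85Q.
Set SMB = MC: 276.37 - 1.85Q = 33.17 + 1.33Q → Q* = 76.4780.
Consumer price on the demand curve at Q*: 254.29 − 1.85×76.4780 = 112.8057.

P = 112.81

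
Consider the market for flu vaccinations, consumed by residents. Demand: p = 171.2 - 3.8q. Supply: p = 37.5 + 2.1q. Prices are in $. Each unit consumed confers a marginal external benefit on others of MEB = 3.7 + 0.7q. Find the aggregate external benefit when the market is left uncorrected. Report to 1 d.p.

Market equilibrium (private): 37.5 + 2.1q = 171.2 - 3.8q → q_m = 22.6610.
Total external benefit = ∫₀^{q_m} (3.7 + 0.7q) dq = 3.7×22.6610 + ½×0.7×22.6610² = 263.5780.

$263.6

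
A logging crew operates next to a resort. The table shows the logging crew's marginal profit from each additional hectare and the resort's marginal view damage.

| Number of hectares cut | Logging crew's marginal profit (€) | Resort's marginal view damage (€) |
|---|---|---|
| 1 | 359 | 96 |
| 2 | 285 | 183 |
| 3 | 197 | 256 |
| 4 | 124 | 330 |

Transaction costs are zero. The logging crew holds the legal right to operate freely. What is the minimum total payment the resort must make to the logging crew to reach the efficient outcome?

€321

Left alone the logging crew would choose level 4 (marginal profit stays positive).
Efficient level: k* = 2 (marginal profit ≥ marginal view damage through 2).
The resort must at least cover the logging crew's forgone profit from cutting 4→2: 197 + 124 = 321.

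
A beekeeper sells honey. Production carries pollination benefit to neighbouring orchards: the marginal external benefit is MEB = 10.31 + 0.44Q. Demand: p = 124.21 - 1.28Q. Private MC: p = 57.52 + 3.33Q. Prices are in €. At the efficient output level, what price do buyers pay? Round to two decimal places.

Social marginal cost = private MC − MEB = 47.21 + 2.89Q.
Set SMC = demand: 47.21 + 2.89Q = 124.21 - 1.28Q → Q* = 18.4652.
Consumer price on the demand curve at Q*: 124.21 − 1.28×18.4652 = 100.5745.

P = €100.57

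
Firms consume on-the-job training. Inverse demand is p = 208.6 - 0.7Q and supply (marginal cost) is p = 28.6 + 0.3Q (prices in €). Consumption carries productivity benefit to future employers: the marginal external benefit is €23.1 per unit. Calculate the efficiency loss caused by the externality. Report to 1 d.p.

Market equilibrium (private): 28.6 + 0.3Q = 208.6 - 0.7Q → Q_m = 180.0000.
Social marginal benefit = demand + MEB = 231.7 - 0.7Q.
Set SMB = MC: 231.7 - 0.7Q = 28.6 + 0.3Q → Q* = 203.1000.
The welfare-loss triangle has base |Q_m − Q*| and height MEB(Q_m) (the vertical gap between SMB and MC is zero at Q* and MEB at Q_m).
DWL = ½ × 23.1000 × 23.1000 = 266.8050.

DWL = €266.8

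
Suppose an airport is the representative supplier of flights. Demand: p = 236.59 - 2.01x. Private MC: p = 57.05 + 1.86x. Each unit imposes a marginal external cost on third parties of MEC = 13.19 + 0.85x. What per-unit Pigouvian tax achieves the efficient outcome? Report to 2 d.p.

tax = 43.15 per unit

Social marginal cost = private MC + MEC = 70.24 + 2.71x.
Set SMC = demand: 70.24 + 2.71x = 236.59 - 2.01x → x* = 35.2436.
The Pigouvian tax equals MEC at x*: 13.19 + 0.85×35.2436 = 43.1471.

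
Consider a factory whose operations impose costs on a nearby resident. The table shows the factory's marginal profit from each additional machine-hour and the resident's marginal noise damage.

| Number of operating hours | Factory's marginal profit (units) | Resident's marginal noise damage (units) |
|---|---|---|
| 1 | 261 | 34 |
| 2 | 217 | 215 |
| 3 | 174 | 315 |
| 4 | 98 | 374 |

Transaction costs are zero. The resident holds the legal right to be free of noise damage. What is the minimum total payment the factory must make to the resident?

249

Efficient level: marginal profit ≥ marginal noise damage through level 2, so k* = 2.
With the resident holding the right, the factory must at least compensate total damage at k*: 34 + 215 = 249.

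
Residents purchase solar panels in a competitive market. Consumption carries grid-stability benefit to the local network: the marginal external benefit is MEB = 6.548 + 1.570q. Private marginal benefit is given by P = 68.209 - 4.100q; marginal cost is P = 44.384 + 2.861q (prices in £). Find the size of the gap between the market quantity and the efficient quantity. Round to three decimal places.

Market equilibrium (private): 44.384 + 2.861q = 68.209 - 4.100q → q_m = 3.4226.
Social marginal benefit = demand + MEB = 74.757 - 2.530q.
Set SMB = MC: 74.757 - 2.530q = 44.384 + 2.861q → q* = 5.6340.
Gap = |3.4226 − 5.6340| = 2.2114.

2.211 units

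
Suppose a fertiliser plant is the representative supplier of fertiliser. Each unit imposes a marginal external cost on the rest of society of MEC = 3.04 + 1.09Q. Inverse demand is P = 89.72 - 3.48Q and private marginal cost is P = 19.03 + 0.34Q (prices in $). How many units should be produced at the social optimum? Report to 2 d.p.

Q* = 13.78

Social marginal cost = private MC + MEC = 22.07 + 1.43Q.
Set SMC = demand: 22.07 + 1.43Q = 89.72 - 3.48Q → Q* = 13.7780.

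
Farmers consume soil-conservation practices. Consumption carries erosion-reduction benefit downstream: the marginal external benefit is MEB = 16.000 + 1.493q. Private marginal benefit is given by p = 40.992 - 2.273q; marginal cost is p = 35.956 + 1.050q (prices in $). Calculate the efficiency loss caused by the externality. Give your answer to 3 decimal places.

Market equilibrium (private): 35.956 + 1.050q = 40.992 - 2.273q → q_m = 1.5155.
Social marginal benefit = demand + MEB = 56.992 - 0.780q.
Set SMB = MC: 56.992 - 0.780q = 35.956 + 1.050q → q* = 11.4951.
Between q* and q_m the wedge SMB − MC runs linearly from 0 to MEB(q_m), so the loss is a triangle.
DWL = ½ × 9.9796 × 18.2626 = 91.1267.

DWL = $91.127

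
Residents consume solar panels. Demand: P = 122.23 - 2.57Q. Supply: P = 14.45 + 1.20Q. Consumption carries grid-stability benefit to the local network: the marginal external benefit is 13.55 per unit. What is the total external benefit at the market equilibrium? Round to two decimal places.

Market equilibrium (private): 14.45 + 1.20Q = 122.23 - 2.57Q → Q_m = 28.5889.
Total external benefit = MEB × Q_m = 13.55 × 28.5889 = 387.3796.

387.38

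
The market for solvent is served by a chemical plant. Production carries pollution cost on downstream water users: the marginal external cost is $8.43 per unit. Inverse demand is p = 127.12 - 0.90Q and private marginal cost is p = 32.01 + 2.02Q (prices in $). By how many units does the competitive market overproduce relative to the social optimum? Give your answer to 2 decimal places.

Market equilibrium (private): 32.01 + 2.02Q = 127.12 - 0.90Q → Q_m = 32.5719.
Social marginal cost = private MC + MEC = 40.44 + 2.02Q.
Set SMC = demand: 40.44 + 2.02Q = 127.12 - 0.90Q → Q* = 29.6849.
Gap = |32.5719 − 29.6849| = 2.8870.

2.89 units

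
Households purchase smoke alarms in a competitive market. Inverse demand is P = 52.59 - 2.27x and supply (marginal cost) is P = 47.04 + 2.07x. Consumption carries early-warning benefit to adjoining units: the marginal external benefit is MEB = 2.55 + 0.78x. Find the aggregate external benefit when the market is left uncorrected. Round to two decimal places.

3.90

Market equilibrium (private): 47.04 + 2.07x = 52.59 - 2.27x → x_m = 1.2788.
Total external benefit = ∫₀^{x_m} (2.55 + 0.78x) dx = 2.55×1.2788 + ½×0.78×1.2788² = 3.8987.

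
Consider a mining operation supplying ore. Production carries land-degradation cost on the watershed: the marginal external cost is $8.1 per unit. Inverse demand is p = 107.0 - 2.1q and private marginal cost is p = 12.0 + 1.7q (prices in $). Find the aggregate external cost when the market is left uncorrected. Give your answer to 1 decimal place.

$202.5

Market equilibrium (private): 12.0 + 1.7q = 107.0 - 2.1q → q_m = 25.0000.
Total external cost = MEC × q_m = 8.1 × 25.0000 = 202.5000.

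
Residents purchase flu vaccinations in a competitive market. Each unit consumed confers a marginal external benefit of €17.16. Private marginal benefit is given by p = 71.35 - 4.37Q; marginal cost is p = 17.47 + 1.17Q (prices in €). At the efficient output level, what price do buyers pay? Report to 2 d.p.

Social marginal benefit = demand + MEB = 88.51 - 4.37Q.
Set SMB = MC: 88.51 - 4.37Q = 17.47 + 1.17Q → Q* = 12.8231.
Consumer price on the demand curve at Q*: 71.35 − 4.37×12.8231 = 15.3131.

P = €15.31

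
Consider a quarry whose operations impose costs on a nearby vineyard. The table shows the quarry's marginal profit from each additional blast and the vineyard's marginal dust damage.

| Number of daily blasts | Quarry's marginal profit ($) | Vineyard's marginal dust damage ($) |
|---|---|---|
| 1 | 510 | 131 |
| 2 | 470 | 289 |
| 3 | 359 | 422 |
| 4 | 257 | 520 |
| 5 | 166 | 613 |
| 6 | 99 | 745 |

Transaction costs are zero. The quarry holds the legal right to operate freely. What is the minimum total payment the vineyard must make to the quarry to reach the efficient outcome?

Left alone the quarry would choose level 6 (marginal profit stays positive).
Efficient level: k* = 2 (marginal profit ≥ marginal dust damage through 2).
The vineyard must at least cover the quarry's forgone profit from cutting 6→2: 359 + 257 + 166 + 99 = 881.

$881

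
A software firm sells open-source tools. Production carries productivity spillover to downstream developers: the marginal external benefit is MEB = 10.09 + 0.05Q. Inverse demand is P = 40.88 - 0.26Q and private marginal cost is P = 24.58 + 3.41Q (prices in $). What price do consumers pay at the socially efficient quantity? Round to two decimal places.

P = $38.98

Social marginal cost = private MC − MEB = 14.49 + 3.36Q.
Set SMC = demand: 14.49 + 3.36Q = 40.88 - 0.26Q → Q* = 7.2901.
Consumer price on the demand curve at Q*: 40.88 − 0.26×7.2901 = 38.9846.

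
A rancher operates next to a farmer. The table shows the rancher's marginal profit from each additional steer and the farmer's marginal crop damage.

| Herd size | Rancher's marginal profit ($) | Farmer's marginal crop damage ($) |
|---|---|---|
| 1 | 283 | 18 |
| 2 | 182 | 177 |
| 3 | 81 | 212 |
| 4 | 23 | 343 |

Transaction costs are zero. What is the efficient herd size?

2

Bargaining reaches the level where marginal profit last exceeds marginal crop damage.
That holds through level 2 (182 ≥ 177) but not at 3 (81 < 212).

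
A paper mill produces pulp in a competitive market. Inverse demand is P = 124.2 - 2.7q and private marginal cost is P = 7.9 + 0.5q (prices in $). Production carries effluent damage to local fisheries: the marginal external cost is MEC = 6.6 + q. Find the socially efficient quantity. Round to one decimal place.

q* = 26.1

Social marginal cost = private MC + MEC = 14.5 + 1.5q.
Set SMC = demand: 14.5 + 1.5q = 124.2 - 2.7q → q* = 26.1190.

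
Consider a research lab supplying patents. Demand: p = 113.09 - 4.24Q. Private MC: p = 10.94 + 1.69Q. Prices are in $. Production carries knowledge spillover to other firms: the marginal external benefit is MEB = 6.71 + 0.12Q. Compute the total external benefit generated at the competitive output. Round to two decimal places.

$133.39

Market equilibrium (private): 10.94 + 1.69Q = 113.09 - 4.24Q → Q_m = 17.2260.
Total external benefit = ∫₀^{Q_m} (6.71 + 0.12Q) dQ = 6.71×17.2260 + ½×0.12×17.2260² = 133.3906.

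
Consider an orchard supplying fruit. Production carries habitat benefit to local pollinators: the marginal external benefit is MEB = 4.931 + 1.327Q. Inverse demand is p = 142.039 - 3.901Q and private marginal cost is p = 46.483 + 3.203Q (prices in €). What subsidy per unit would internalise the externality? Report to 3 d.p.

subsidy = €28.013 per unit

Social marginal cost = private MC − MEB = 41.552 + 1.876Q.
Set SMC = demand: 41.552 + 1.876Q = 142.039 - 3.901Q → Q* = 17.3943.
The Pigouvian subsidy equals MEB at Q*: 4.931 + 1.327×17.3943 = 28.0132.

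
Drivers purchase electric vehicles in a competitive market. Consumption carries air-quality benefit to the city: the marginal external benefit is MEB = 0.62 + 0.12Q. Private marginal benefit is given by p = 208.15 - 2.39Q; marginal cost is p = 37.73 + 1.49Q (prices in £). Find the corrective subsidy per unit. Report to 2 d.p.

Social marginal benefit = demand + MEB = 208.77 - 2.27Q.
Set SMB = MC: 208.77 - 2.27Q = 37.73 + 1.49Q → Q* = 45.4894.
The Pigouvian subsidy equals MEB at Q*: 0.62 + 0.12×45.4894 = 6.0787.

subsidy = £6.08 per unit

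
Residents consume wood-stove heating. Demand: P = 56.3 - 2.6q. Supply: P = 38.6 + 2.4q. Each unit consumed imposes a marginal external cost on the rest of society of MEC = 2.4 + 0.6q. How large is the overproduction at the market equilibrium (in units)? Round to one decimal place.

Market equilibrium (private): 38.6 + 2.4q = 56.3 - 2.6q → q_m = 3.5400.
Social marginal benefit = demand − MEC = 53.9 - 3.2q.
Set SMB = MC: 53.9 - 3.2q = 38.6 + 2.4q → q* = 2.7321.
Gap = |3.5400 − 2.7321| = 0.8079.

0.8 units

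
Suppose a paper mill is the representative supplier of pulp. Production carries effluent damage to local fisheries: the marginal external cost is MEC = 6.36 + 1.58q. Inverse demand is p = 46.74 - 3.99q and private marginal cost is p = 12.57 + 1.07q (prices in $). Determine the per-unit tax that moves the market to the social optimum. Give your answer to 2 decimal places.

Social marginal cost = private MC + MEC = 18.93 + 2.65q.
Set SMC = demand: 18.93 + 2.65q = 46.74 - 3.99q → q* = 4.1883.
The Pigouvian tax equals MEC at q*: 6.36 + 1.58×4.1883 = 12.9775.

tax = $12.98 per unit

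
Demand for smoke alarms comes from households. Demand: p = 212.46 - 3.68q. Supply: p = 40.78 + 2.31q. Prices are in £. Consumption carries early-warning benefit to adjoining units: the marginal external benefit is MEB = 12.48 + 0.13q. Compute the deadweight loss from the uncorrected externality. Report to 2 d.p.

DWL = £22.41

Market equilibrium (private): 40.78 + 2.31q = 212.46 - 3.68q → q_m = 28.6611.
Social marginal benefit = demand + MEB = 224.94 - 3.55q.
Set SMB = MC: 224.94 - 3.55q = 40.78 + 2.31q → q* = 31.4266.
The welfare-loss triangle has base |q_m − q*| and height MEB(q_m) (the vertical gap between SMB and MC is zero at q* and MEB at q_m).
DWL = ½ × 2.7655 × 16.2059 = 22.4087.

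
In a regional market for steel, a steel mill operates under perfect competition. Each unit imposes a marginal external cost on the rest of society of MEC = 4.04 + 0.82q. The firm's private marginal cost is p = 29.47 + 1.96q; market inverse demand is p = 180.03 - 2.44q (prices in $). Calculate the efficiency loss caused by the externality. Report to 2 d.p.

Market equilibrium (private): 29.47 + 1.96q = 180.03 - 2.44q → q_m = 34.2182.
Social marginal cost = private MC + MEC = 33.51 + 2.78q.
Set SMC = demand: 33.51 + 2.78q = 180.03 - 2.44q → q* = 28.0690.
Height of the DWL triangle at q_m is SMC(q_m) − demand(q_m) = MEC(q_m) = 32.0989.
DWL = ½ × 6.1492 × 32.0989 = 98.6913.

DWL = $98.69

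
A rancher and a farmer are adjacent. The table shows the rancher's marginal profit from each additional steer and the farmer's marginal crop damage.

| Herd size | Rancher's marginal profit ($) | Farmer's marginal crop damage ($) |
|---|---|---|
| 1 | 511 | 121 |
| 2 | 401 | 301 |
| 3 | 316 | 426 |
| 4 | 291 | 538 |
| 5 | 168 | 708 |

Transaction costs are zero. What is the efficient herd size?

2

Bargaining reaches the level where marginal profit last exceeds marginal crop damage.
That holds through level 2 (401 ≥ 301) but not at 3 (316 < 426).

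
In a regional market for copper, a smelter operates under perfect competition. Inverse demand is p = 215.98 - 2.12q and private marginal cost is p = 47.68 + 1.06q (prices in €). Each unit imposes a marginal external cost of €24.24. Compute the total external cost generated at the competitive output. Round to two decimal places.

€1282.89

Market equilibrium (private): 47.68 + 1.06q = 215.98 - 2.12q → q_m = 52.9245.
Total external cost = MEC × q_m = 24.24 × 52.9245 = 1282.8899.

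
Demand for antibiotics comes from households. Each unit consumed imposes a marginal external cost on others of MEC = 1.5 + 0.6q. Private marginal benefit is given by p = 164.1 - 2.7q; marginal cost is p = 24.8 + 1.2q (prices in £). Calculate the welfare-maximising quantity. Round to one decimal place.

q* = 30.6

Social marginal benefit = demand − MEC = 162.6 - 3.3q.
Set SMB = MC: 162.6 - 3.3q = 24.8 + 1.2q → q* = 30.6222.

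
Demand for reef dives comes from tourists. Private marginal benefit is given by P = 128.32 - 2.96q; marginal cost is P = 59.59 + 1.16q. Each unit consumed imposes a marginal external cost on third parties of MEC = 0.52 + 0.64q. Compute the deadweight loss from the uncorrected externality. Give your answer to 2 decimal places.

DWL = 13.17

Market equilibrium (private): 59.59 + 1.16q = 128.32 - 2.96q → q_m = 16.6820.
Social marginal benefit = demand − MEC = 127.80 - 3.60q.
Set SMB = MC: 127.80 - 3.60q = 59.59 + 1.16q → q* = 14.3298.
Height of the DWL triangle at q_m is MC(q_m) − SMB(q_m) = MEC(q_m) = 11.1965.
DWL = ½ × 2.3522 × 11.1965 = 13.1682.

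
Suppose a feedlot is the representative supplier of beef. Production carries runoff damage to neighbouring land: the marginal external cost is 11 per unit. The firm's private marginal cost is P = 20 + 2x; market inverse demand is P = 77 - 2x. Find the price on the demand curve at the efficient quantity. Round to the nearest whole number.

Social marginal cost = private MC + MEC = 31 + 2x.
Set SMC = demand: 31 + 2x = 77 - 2x → x* = 11.5000.
Consumer price on the demand curve at x*: 77 − 2×11.5000 = 54.0000.

P = 54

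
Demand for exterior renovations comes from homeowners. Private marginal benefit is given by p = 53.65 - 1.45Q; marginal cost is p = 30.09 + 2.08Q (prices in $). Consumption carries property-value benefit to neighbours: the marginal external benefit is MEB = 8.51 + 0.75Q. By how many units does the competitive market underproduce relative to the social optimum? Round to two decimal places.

Market equilibrium (private): 30.09 + 2.08Q = 53.65 - 1.45Q → Q_m = 6.6742.
Social marginal benefit = demand + MEB = 62.16 - 0.70Q.
Set SMB = MC: 62.16 - 0.70Q = 30.09 + 2.08Q → Q* = 11.5360.
Gap = |6.6742 − 11.5360| = 4.8618.

4.86 units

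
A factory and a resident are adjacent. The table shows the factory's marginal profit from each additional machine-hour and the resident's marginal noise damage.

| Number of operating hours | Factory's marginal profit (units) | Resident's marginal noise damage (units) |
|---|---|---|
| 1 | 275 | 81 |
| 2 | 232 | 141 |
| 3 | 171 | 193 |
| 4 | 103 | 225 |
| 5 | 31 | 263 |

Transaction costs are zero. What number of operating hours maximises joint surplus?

Bargaining reaches the level where marginal profit last exceeds marginal noise damage.
That holds through level 2 (232 ≥ 141) but not at 3 (171 < 193).

2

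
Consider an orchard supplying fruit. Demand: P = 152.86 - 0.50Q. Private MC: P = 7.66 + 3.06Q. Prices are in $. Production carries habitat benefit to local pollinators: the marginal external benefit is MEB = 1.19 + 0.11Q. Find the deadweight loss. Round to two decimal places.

Market equilibrium (private): 7.66 + 3.06Q = 152.86 - 0.50Q → Q_m = 40.7865.
Social marginal cost = private MC − MEB = 6.47 + 2.95Q.
Set SMC = demand: 6.47 + 2.95Q = 152.86 - 0.50Q → Q* = 42.4319.
Height of the DWL triangle at Q_m is demand(Q_m) − SMC(Q_m) = MEB(Q_m) = 5.6765.
DWL = ½ × 1.6454 × 5.6765 = 4.6701.

DWL = $4.67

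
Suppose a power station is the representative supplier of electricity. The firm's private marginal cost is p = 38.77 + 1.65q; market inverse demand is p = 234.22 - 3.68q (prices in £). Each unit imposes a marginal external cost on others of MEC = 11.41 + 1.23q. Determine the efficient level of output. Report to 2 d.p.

q* = 28.05

Social marginal cost = private MC + MEC = 50.18 + 2.88q.
Set SMC = demand: 50.18 + 2.88q = 234.22 - 3.68q → q* = 28.0549.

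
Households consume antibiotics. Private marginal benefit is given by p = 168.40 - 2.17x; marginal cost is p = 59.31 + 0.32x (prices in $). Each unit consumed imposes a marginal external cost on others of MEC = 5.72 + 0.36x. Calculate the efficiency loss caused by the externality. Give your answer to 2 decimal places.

DWL = $81.04

Market equilibrium (private): 59.31 + 0.32x = 168.40 - 2.17x → x_m = 43.8112.
Social marginal benefit = demand − MEC = 162.68 - 2.53x.
Set SMB = MC: 162.68 - 2.53x = 59.31 + 0.32x → x* = 36.2702.
The welfare-loss triangle has base |x_m − x*| and height MEC(x_m) (the vertical gap between SMB and MC is zero at x* and MEC at x_m).
DWL = ½ × 7.5410 × 21.4920 = 81.0356.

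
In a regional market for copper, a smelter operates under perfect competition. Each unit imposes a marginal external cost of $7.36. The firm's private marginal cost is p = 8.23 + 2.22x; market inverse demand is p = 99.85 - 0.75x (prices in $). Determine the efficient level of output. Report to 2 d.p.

x* = 28.37

Social marginal cost = private MC + MEC = 15.59 + 2.22x.
Set SMC = demand: 15.59 + 2.22x = 99.85 - 0.75x → x* = 28.3704.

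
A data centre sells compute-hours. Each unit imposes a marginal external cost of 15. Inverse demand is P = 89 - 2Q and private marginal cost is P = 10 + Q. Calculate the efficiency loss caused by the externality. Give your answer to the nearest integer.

Market equilibrium (private): 10 + Q = 89 - 2Q → Q_m = 26.3333.
Social marginal cost = private MC + MEC = 25 + Q.
Set SMC = demand: 25 + Q = 89 - 2Q → Q* = 21.3333.
The loss is the area between SMC and demand from Q* to Q_m; with linear curves that's a triangle of height MEC(Q_m).
DWL = ½ × 5.0000 × 15.0000 = 37.5000.

DWL = 38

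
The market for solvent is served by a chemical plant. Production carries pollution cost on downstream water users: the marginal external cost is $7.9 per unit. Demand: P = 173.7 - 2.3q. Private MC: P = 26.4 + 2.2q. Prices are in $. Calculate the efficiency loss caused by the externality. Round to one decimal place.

Market equilibrium (private): 26.4 + 2.2q = 173.7 - 2.3q → q_m = 32.7333.
Social marginal cost = private MC + MEC = 34.3 + 2.2q.
Set SMC = demand: 34.3 + 2.2q = 173.7 - 2.3q → q* = 30.9778.
Height of the DWL triangle at q_m is SMC(q_m) − demand(q_m) = MEC(q_m) = 7.9000.
DWL = ½ × 1.7555 × 7.9000 = 6.9342.

DWL = $6.9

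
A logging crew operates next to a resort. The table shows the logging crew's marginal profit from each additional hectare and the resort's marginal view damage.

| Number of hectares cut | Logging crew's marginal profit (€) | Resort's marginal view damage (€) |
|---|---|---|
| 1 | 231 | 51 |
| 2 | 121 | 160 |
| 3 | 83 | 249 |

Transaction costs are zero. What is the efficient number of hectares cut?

Bargaining reaches the level where marginal profit last exceeds marginal view damage.
That holds through level 1 (231 ≥ 51) but not at 2 (121 < 160).

1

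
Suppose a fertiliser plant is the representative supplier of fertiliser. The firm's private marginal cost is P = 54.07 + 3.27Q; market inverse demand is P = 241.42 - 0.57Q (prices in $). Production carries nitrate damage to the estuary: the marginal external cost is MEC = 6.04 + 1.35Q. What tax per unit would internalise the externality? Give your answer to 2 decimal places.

tax = $53.20 per unit

Social marginal cost = private MC + MEC = 60.11 + 4.62Q.
Set SMC = demand: 60.11 + 4.62Q = 241.42 - 0.57Q → Q* = 34.9345.
The Pigouvian tax equals MEC at Q*: 6.04 + 1.35×34.9345 = 53.2016.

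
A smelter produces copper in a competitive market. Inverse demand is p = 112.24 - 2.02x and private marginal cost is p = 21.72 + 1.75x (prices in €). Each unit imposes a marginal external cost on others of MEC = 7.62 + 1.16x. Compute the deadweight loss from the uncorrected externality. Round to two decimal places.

DWL = €127.62

Market equilibrium (private): 21.72 + 1.75x = 112.24 - 2.02x → x_m = 24.0106.
Social marginal cost = private MC + MEC = 29.34 + 2.91x.
Set SMC = demand: 29.34 + 2.91x = 112.24 - 2.02x → x* = 16.8154.
Height of the DWL triangle at x_m is SMC(x_m) − demand(x_m) = MEC(x_m) = 35.4723.
DWL = ½ × 7.1952 × 35.4723 = 127.6151.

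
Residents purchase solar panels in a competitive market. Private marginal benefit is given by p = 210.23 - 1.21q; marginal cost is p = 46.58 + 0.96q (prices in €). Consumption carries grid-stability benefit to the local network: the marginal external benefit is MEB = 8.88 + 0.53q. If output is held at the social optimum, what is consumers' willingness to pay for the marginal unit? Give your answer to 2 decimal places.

P = €82.94

Social marginal benefit = demand + MEB = 219.11 - 0.68q.
Set SMB = MC: 219.11 - 0.68q = 46.58 + 0.96q → q* = 105.2012.
Consumer price on the demand curve at q*: 210.23 − 1.21×105.2012 = 82.9365.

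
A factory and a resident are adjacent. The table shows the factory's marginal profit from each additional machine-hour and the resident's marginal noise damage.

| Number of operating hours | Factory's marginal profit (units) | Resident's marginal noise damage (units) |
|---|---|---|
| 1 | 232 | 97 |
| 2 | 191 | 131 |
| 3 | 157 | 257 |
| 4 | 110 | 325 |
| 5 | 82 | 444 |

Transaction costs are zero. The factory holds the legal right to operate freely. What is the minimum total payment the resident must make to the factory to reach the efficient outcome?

349

Left alone the factory would choose level 5 (marginal profit stays positive).
Efficient level: k* = 2 (marginal profit ≥ marginal noise damage through 2).
The resident must at least cover the factory's forgone profit from cutting 5→2: 157 + 110 + 82 = 349.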